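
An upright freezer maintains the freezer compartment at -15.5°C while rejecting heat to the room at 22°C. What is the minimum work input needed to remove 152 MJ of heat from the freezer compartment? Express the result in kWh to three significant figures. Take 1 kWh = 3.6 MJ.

In absolute terms T_C = 257.65 K and T_H = 295.15 K, so ΔT = 37.50 K.
The reversible limit is COP_R = T_C/ΔT = 6.871, so W_min = Q_C/COP = Q_C·ΔT/T_C.
W_min = 152.0 × 37.50/257.65 = 22.12 MJ = 6.145 kWh.

6.15 kWh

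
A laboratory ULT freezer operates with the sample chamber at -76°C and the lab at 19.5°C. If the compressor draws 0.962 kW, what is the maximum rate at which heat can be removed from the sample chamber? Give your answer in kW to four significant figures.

In absolute terms T_C = 197.15 K and T_H = 292.65 K, so ΔT = 95.50 K.
COP_Carnot = T_C/ΔT = 197.15/95.50 = 2.064.
Q̇_max = COP_Carnot × Ẇ = 2.064 × 0.9620 kW = 1.986 kW.

1.986 kW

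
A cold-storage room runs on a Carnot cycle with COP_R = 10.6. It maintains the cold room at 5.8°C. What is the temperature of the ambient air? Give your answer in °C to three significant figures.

32.1 °C

COP_R = T_C/(T_H − T_C) gives T_H − T_C = T_C/COP.
With T_C = 278.95 K, T_H = 278.95 × (1 + 1/10.6) = 305.27 K.
Converting, 305.27 K = 32.12°C.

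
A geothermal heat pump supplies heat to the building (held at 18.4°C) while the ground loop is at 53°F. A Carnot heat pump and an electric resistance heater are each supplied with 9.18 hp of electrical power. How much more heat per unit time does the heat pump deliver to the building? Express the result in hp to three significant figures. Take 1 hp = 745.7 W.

388 hp

In absolute terms T_C = 284.82 K and T_H = 291.55 K, so ΔT = 6.733 K.
COP_Carnot = T_H/ΔT = 291.55/6.733 = 43.30.
The heat pump delivers Q̇_H = COP × Ẇ = 397.5 hp; the resistance heater delivers Ẇ = 9.180 hp.
Extra = (COP − 1)·Ẇ = 388.3 hp.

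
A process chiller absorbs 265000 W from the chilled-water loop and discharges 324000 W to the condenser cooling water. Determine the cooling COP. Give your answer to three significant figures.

4.49

The first law gives Q̇_H = Q̇_C + Ẇ, so the three rates are Q̇_C = 265000, Q̇_H = 324000, Ẇ = 59000 W.
COP_R = Q̇_C/Ẇ = 265000/59000 = 4.492.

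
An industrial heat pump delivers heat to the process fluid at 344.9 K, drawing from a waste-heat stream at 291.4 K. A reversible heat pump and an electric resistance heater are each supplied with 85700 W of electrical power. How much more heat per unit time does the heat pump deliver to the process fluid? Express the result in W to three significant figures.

The reservoir spacing is ΔT = 344.9 − 291.4 = 53.50 K.
COP_Carnot = T_H/ΔT = 344.90/53.50 = 6.447.
The heat pump delivers Q̇_H = COP × Ẇ = 552500 W; the resistance heater delivers Ẇ = 85700 W.
Extra = (COP − 1)·Ẇ = 466800 W.

467000 W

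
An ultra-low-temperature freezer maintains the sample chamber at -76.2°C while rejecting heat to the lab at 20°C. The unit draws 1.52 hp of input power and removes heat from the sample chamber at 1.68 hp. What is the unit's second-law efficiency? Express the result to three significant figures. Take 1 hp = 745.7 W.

0.540

COP_actual = Q̇_C/Ẇ = 1.680/1.520 = 1.105.
In absolute terms T_C = 196.95 K and T_H = 293.15 K, so ΔT = 96.20 K.
COP_Carnot = T_C/ΔT = 196.95/96.20 = 2.047.
η_II = COP_actual/COP_Carnot = 1.105/2.047 = 0.5399.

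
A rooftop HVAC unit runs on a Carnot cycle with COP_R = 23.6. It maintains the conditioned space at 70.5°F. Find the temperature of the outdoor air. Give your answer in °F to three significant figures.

COP_R = T_C/(T_H − T_C) gives T_H − T_C = T_C/COP.
With T_C = 294.54 K, T_H = 294.54 × (1 + 1/23.6) = 307.02 K.
Converting, 307.02 K = 92.96°F.

93.0 °F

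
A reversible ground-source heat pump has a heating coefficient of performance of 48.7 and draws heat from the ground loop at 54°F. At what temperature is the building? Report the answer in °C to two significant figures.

18 °C

COP_HP = T_H/(T_H − T_C) rearranges to T_H = COP·T_C/(COP − 1).
With T_C = 285.37 K, T_H = 48.7 × 285.37/47.70 = 291.35 K.
Converting, 291.35 K = 18.20°C.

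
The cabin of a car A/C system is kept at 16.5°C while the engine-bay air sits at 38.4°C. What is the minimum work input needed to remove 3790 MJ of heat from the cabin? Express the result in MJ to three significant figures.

287 MJ

In absolute terms T_C = 289.65 K and T_H = 311.55 K, so ΔT = 21.90 K.
The reversible limit is COP_R = T_C/ΔT = 13.23, so W_min = Q_C/COP = Q_C·ΔT/T_C.
W_min = 3790 × 21.90/289.65 = 286.6 MJ.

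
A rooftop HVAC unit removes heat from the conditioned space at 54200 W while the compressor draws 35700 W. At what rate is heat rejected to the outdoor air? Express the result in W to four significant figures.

89900 W

For a cyclic device the first law requires Q̇_H = Q̇_C + Ẇ.
Q̇_H = Q̇_C + Ẇ = 89900 W.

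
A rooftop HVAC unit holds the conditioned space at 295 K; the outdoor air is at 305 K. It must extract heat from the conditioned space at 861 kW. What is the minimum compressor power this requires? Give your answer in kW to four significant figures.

29.19 kW

The reservoir spacing is ΔT = 305 − 295 = 10.00 K.
COP_Carnot = T_C/ΔT = 295.00/10.00 = 29.50.
Ẇ_min = Q̇/COP_Carnot = 861.0/29.50 = 29.19 kW.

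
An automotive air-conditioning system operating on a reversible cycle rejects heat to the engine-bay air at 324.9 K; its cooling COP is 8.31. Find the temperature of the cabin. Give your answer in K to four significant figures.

For a Carnot refrigerator COP_R = T_C/(T_H − T_C), so T_C = COP·T_H/(1 + COP).
With T_H = 324.90 K, T_C = 8.31 × 324.90/9.310 = 290.00 K.

290.0 K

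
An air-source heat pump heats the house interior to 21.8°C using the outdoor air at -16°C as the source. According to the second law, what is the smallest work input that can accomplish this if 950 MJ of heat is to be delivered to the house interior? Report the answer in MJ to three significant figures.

122 MJ

In absolute terms T_C = 257.15 K and T_H = 294.95 K, so ΔT = 37.80 K.
The reversible limit is COP_HP = T_H/ΔT = 7.803, so W_min = Q_H/COP = Q_H·ΔT/T_H.
W_min = 950.0 × 37.80/294.95 = 121.7 MJ.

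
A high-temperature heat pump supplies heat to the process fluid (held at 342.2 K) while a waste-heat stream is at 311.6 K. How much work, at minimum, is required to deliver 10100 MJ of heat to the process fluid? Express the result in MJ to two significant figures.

900 MJ

The reservoir spacing is ΔT = 342.2 − 311.6 = 30.60 K.
The reversible limit is COP_HP = T_H/ΔT = 11.18, so W_min = Q_H/COP = Q_H·ΔT/T_H.
W_min = 10100 × 30.60/342.20 = 903.2 MJ.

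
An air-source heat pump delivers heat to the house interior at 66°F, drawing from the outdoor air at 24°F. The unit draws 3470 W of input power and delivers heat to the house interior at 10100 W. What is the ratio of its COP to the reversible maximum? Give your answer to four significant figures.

COP_actual = Q̇_H/Ẇ = 10100/3470 = 2.911.
In absolute terms T_C = 268.71 K and T_H = 292.04 K, so ΔT = 23.33 K.
COP_Carnot = T_H/ΔT = 292.04/23.33 = 12.52.
η_II = COP_actual/COP_Carnot = 2.911/12.52 = 0.2326.

0.2326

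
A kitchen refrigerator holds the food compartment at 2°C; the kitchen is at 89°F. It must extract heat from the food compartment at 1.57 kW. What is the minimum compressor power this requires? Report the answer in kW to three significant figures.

0.169 kW

In absolute terms T_C = 275.15 K and T_H = 304.82 K, so ΔT = 29.67 K.
COP_Carnot = T_C/ΔT = 275.15/29.67 = 9.275.
Ẇ_min = Q̇/COP_Carnot = 1.570/9.275 = 0.1693 kW.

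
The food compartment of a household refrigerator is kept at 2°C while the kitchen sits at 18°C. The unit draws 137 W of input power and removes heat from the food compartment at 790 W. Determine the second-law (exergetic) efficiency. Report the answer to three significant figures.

0.335

COP_actual = Q̇_C/Ẇ = 790.0/137.0 = 5.766.
In absolute terms T_C = 275.15 K and T_H = 291.15 K, so ΔT = 16.00 K.
COP_Carnot = T_C/ΔT = 275.15/16.00 = 17.20.
η_II = COP_actual/COP_Carnot = 5.766/17.20 = 0.3353.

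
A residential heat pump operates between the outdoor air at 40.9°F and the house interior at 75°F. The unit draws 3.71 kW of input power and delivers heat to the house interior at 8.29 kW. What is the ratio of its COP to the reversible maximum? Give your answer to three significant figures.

0.143

COP_actual = Q̇_H/Ẇ = 8.290/3.710 = 2.235.
In absolute terms T_C = 278.09 K and T_H = 297.04 K, so ΔT = 18.94 K.
COP_Carnot = T_H/ΔT = 297.04/18.94 = 15.68.
η_II = COP_actual/COP_Carnot = 2.235/15.68 = 0.1425.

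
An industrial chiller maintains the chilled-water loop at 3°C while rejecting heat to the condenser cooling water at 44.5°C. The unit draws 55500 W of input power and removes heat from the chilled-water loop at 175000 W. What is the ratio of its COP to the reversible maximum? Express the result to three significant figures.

COP_actual = Q̇_C/Ẇ = 175000/55500 = 3.153.
In absolute terms T_C = 276.15 K and T_H = 317.65 K, so ΔT = 41.50 K.
COP_Carnot = T_C/ΔT = 276.15/41.50 = 6.654.
η_II = COP_actual/COP_Carnot = 3.153/6.654 = 0.4739.

0.474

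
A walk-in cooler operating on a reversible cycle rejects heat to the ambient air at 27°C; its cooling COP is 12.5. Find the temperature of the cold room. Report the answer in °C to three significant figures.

For a Carnot refrigerator COP_R = T_C/(T_H − T_C), so T_C = COP·T_H/(1 + COP).
With T_H = 300.15 K, T_C = 12.5 × 300.15/13.50 = 277.92 K.
Converting, 277.92 K = 4.77°C.

4.77 °C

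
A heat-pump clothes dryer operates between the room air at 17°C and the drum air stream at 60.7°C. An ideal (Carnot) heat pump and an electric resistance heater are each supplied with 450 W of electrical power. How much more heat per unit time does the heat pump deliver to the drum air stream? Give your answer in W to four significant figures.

2988 W

In absolute terms T_C = 290.15 K and T_H = 333.85 K, so ΔT = 43.70 K.
COP_Carnot = T_H/ΔT = 333.85/43.70 = 7.640.
The heat pump delivers Q̇_H = COP × Ẇ = 3438 W; the resistance heater delivers Ẇ = 450.0 W.
Extra = (COP − 1)·Ẇ = 2988 W.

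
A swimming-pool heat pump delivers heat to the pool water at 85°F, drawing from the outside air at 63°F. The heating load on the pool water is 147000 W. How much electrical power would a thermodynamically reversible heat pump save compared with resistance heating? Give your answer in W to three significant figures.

In absolute terms T_C = 290.37 K and T_H = 302.59 K, so ΔT = 12.22 K.
COP_Carnot = T_H/ΔT = 302.59/12.22 = 24.76.
Resistance heating needs Ẇ_res = Q̇_H = 147000 W; the reversible heat pump needs only Ẇ_hp = Q̇_H/COP = 5938 W.
Saving = 147000 − 5938 = 141100 W.

141000 W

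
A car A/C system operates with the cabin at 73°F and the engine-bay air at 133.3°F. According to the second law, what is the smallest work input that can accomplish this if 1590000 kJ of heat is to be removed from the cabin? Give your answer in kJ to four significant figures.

180000 kJ

In absolute terms T_C = 295.93 K and T_H = 329.43 K, so ΔT = 33.50 K.
The reversible limit is COP_R = T_C/ΔT = 8.834, so W_min = Q_C/COP = Q_C·ΔT/T_C.
W_min = 1590000 × 33.50/295.93 = 180000 kJ.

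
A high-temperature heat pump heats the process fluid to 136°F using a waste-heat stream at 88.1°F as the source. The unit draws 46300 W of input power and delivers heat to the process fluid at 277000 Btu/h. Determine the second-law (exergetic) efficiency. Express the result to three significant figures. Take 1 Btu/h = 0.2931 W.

0.141

Converting, Q̇_H = 277000 Btu/h = 81190 W, so COP_actual = Q̇_H/Ẇ = 81190/46300 = 1.754.
In absolute terms T_C = 304.32 K and T_H = 330.93 K, so ΔT = 26.61 K.
COP_Carnot = T_H/ΔT = 330.93/26.61 = 12.44.
η_II = COP_actual/COP_Carnot = 1.754/12.44 = 0.1410.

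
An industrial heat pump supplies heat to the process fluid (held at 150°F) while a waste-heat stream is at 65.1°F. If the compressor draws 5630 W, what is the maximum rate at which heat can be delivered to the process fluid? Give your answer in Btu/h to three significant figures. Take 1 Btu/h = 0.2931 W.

138000 Btu/h

In absolute terms T_C = 291.54 K and T_H = 338.71 K, so ΔT = 47.17 K.
COP_Carnot = T_H/ΔT = 338.71/47.17 = 7.181.
Q̇_max = COP_Carnot × Ẇ = 7.181 × 5630 W = 40430 W = 137900 Btu/h.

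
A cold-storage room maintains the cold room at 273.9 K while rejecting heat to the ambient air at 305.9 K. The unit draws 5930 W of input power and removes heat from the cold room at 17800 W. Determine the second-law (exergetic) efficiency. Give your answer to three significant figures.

0.351

COP_actual = Q̇_C/Ẇ = 17800/5930 = 3.002.
The reservoir spacing is ΔT = 305.9 − 273.9 = 32.00 K.
COP_Carnot = T_C/ΔT = 273.90/32.00 = 8.559.
η_II = COP_actual/COP_Carnot = 3.002/8.559 = 0.3507.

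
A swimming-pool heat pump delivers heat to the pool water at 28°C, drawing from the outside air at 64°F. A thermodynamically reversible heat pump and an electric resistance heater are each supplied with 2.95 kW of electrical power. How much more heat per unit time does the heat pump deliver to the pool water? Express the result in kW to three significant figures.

84.0 kW

In absolute terms T_C = 290.93 K and T_H = 301.15 K, so ΔT = 10.22 K.
COP_Carnot = T_H/ΔT = 301.15/10.22 = 29.46.
The heat pump delivers Q̇_H = COP × Ẇ = 86.91 kW; the resistance heater delivers Ẇ = 2.950 kW.
Extra = (COP − 1)·Ẇ = 83.96 kW.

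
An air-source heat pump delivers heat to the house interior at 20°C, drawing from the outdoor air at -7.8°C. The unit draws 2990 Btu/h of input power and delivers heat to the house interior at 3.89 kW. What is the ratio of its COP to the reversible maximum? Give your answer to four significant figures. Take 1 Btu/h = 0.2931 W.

Converting, Q̇_H = 3.890 kW = 13270 Btu/h, so COP_actual = Q̇_H/Ẇ = 13270/2990 = 4.439.
In absolute terms T_C = 265.35 K and T_H = 293.15 K, so ΔT = 27.80 K.
COP_Carnot = T_H/ΔT = 293.15/27.80 = 10.54.
η_II = COP_actual/COP_Carnot = 4.439/10.54 = 0.4209.

0.4209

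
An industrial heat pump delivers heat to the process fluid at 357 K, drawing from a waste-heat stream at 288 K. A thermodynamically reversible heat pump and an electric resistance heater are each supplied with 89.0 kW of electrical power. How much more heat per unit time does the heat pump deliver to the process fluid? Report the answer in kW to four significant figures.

371.5 kW

The reservoir spacing is ΔT = 357 − 288 = 69.00 K.
COP_Carnot = T_H/ΔT = 357.00/69.00 = 5.174.
The heat pump delivers Q̇_H = COP × Ẇ = 460.5 kW; the resistance heater delivers Ẇ = 89.00 kW.
Extra = (COP − 1)·Ẇ = 371.5 kW.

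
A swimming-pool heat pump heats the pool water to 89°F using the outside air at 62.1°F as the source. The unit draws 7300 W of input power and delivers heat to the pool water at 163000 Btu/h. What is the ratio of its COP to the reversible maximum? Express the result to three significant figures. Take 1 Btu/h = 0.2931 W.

0.321

Converting, Q̇_H = 163000 Btu/h = 47780 W, so COP_actual = Q̇_H/Ẇ = 47780/7300 = 6.545.
In absolute terms T_C = 289.87 K and T_H = 304.82 K, so ΔT = 14.94 K.
COP_Carnot = T_H/ΔT = 304.82/14.94 = 20.40.
η_II = COP_actual/COP_Carnot = 6.545/20.40 = 0.3209.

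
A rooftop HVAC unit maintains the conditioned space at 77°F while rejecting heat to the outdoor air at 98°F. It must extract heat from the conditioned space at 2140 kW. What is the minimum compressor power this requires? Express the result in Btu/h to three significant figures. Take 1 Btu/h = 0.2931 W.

In absolute terms T_C = 298.15 K and T_H = 309.82 K, so ΔT = 11.67 K.
COP_Carnot = T_C/ΔT = 298.15/11.67 = 25.56.
Ẇ_min = Q̇/COP_Carnot = 2140/25.56 = 83.74 kW = 285700 Btu/h.

286000 Btu/h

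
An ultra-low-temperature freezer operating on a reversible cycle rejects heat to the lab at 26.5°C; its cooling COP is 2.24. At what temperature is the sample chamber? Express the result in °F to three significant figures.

For a Carnot refrigerator COP_R = T_C/(T_H − T_C), so T_C = COP·T_H/(1 + COP).
With T_H = 299.65 K, T_C = 2.24 × 299.65/3.240 = 207.17 K.
Converting, 207.17 K = -86.77°F.

-86.8 °F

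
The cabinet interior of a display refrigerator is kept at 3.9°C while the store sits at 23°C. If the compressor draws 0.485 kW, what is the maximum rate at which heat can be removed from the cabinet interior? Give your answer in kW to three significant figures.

7.04 kW

In absolute terms T_C = 277.05 K and T_H = 296.15 K, so ΔT = 19.10 K.
COP_Carnot = T_C/ΔT = 277.05/19.10 = 14.51.
Q̇_max = COP_Carnot × Ẇ = 14.51 × 0.4850 kW = 7.035 kW.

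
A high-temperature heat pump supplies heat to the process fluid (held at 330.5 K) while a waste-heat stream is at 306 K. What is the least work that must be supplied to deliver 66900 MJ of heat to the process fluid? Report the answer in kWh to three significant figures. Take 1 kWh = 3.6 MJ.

1380 kWh

The reservoir spacing is ΔT = 330.5 − 306 = 24.50 K.
The reversible limit is COP_HP = T_H/ΔT = 13.49, so W_min = Q_H/COP = Q_H·ΔT/T_H.
W_min = 66900 × 24.50/330.50 = 4959 MJ = 1378 kWh.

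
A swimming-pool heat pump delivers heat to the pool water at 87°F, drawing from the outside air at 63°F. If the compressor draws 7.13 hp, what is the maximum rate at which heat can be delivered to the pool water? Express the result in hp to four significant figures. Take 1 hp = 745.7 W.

162.4 hp

In absolute terms T_C = 290.37 K and T_H = 303.71 K, so ΔT = 13.33 K.
COP_Carnot = T_H/ΔT = 303.71/13.33 = 22.78.
Q̇_max = COP_Carnot × Ẇ = 22.78 × 7.130 hp = 162.4 hp.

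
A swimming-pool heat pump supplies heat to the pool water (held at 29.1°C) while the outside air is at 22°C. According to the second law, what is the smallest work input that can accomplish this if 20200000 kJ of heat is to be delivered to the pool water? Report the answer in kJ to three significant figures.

In absolute terms T_C = 295.15 K and T_H = 302.25 K, so ΔT = 7.100 K.
The reversible limit is COP_HP = T_H/ΔT = 42.57, so W_min = Q_H/COP = Q_H·ΔT/T_H.
W_min = 20200000 × 7.100/302.25 = 474500 kJ.

475000 kJ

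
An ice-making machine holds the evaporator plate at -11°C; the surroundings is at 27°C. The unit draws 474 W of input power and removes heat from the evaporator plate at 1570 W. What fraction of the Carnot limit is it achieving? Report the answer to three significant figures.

0.480

COP_actual = Q̇_C/Ẇ = 1570/474.0 = 3.312.
In absolute terms T_C = 262.15 K and T_H = 300.15 K, so ΔT = 38.00 K.
COP_Carnot = T_C/ΔT = 262.15/38.00 = 6.899.
η_II = COP_actual/COP_Carnot = 3.312/6.899 = 0.4801.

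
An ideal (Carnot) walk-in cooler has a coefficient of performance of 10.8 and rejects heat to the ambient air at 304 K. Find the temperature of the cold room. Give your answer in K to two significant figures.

For a Carnot refrigerator COP_R = T_C/(T_H − T_C), so T_C = COP·T_H/(1 + COP).
With T_H = 304.00 K, T_C = 10.8 × 304.00/11.80 = 278.24 K.

280 K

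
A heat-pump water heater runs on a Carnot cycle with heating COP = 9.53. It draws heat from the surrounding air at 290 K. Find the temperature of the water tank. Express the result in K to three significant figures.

COP_HP = T_H/(T_H − T_C) rearranges to T_H = COP·T_C/(COP − 1).
With T_C = 290.00 K, T_H = 9.53 × 290.00/8.530 = 324.00 K.

324 K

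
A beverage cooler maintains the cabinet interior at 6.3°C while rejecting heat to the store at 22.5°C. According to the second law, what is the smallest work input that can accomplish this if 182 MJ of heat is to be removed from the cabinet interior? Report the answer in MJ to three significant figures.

10.6 MJ

In absolute terms T_C = 279.45 K and T_H = 295.65 K, so ΔT = 16.20 K.
The reversible limit is COP_R = T_C/ΔT = 17.25, so W_min = Q_C/COP = Q_C·ΔT/T_C.
W_min = 182.0 × 16.20/279.45 = 10.55 MJ.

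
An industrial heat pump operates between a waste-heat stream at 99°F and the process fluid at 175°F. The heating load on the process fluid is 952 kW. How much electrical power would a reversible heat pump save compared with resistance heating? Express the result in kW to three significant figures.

In absolute terms T_C = 310.37 K and T_H = 352.59 K, so ΔT = 42.22 K.
COP_Carnot = T_H/ΔT = 352.59/42.22 = 8.351.
Resistance heating needs Ẇ_res = Q̇_H = 952.0 kW; the reversible heat pump needs only Ẇ_hp = Q̇_H/COP = 114.0 kW.
Saving = 952.0 − 114.0 = 838.0 kW.

838 kW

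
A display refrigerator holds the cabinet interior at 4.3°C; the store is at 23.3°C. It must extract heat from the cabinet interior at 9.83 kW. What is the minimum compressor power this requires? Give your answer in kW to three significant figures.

0.673 kW

In absolute terms T_C = 277.45 K and T_H = 296.45 K, so ΔT = 19.00 K.
COP_Carnot = T_C/ΔT = 277.45/19.00 = 14.60.
Ẇ_min = Q̇/COP_Carnot = 9.830/14.60 = 0.6732 kW.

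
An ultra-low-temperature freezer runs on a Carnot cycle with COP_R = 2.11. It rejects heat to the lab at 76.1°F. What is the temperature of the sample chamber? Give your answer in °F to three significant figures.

-96.2 °F

For a Carnot refrigerator COP_R = T_C/(T_H − T_C), so T_C = COP·T_H/(1 + COP).
With T_H = 297.65 K, T_C = 2.11 × 297.65/3.110 = 201.94 K.
Converting, 201.94 K = -96.17°F.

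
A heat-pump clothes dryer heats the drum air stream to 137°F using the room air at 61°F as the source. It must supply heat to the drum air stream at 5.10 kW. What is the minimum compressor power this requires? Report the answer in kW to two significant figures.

In absolute terms T_C = 289.26 K and T_H = 331.48 K, so ΔT = 42.22 K.
COP_Carnot = T_H/ΔT = 331.48/42.22 = 7.851.
Ẇ_min = Q̇/COP_Carnot = 5.100/7.851 = 0.6496 kW.

0.65 kW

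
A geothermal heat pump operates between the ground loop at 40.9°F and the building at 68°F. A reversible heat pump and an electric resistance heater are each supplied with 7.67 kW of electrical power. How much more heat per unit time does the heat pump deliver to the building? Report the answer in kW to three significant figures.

142 kW

In absolute terms T_C = 278.09 K and T_H = 293.15 K, so ΔT = 15.06 K.
COP_Carnot = T_H/ΔT = 293.15/15.06 = 19.47.
The heat pump delivers Q̇_H = COP × Ẇ = 149.3 kW; the resistance heater delivers Ẇ = 7.670 kW.
Extra = (COP − 1)·Ẇ = 141.7 kW.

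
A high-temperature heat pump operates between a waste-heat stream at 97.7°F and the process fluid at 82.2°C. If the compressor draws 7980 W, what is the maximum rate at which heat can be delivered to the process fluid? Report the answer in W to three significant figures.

62100 W

In absolute terms T_C = 309.65 K and T_H = 355.35 K, so ΔT = 45.70 K.
COP_Carnot = T_H/ΔT = 355.35/45.70 = 7.776.
Q̇_max = COP_Carnot × Ẇ = 7.776 × 7980 W = 62050 W.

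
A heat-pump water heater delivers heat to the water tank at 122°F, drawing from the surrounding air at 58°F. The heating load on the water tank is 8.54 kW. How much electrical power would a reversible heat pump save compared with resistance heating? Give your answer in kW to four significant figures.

7.600 kW

In absolute terms T_C = 287.59 K and T_H = 323.15 K, so ΔT = 35.56 K.
COP_Carnot = T_H/ΔT = 323.15/35.56 = 9.089.
Resistance heating needs Ẇ_res = Q̇_H = 8.540 kW; the reversible heat pump needs only Ẇ_hp = Q̇_H/COP = 0.9396 kW.
Saving = 8.540 − 0.9396 = 7.600 kW.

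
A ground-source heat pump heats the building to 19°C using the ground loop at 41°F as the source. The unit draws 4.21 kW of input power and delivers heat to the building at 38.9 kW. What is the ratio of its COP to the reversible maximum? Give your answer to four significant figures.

0.4428

COP_actual = Q̇_H/Ẇ = 38.90/4.210 = 9.240.
In absolute terms T_C = 278.15 K and T_H = 292.15 K, so ΔT = 14.00 K.
COP_Carnot = T_H/ΔT = 292.15/14.00 = 20.87.
η_II = COP_actual/COP_Carnot = 9.240/20.87 = 0.4428.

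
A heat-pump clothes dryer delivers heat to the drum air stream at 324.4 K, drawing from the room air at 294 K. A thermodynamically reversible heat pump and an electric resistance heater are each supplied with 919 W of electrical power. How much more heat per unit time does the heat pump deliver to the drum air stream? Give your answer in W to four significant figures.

The reservoir spacing is ΔT = 324.4 − 294 = 30.40 K.
COP_Carnot = T_H/ΔT = 324.40/30.40 = 10.67.
The heat pump delivers Q̇_H = COP × Ẇ = 9807 W; the resistance heater delivers Ẇ = 919.0 W.
Extra = (COP − 1)·Ẇ = 8888 W.

8888 W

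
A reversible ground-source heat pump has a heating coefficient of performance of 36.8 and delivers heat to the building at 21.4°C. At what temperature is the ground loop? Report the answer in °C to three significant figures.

COP_HP = T_H/(T_H − T_C) gives T_H − T_C = T_H/COP.
With T_H = 294.55 K, T_C = 294.55 × (1 − 1/36.8) = 286.55 K.
Converting, 286.55 K = 13.40°C.

13.4 °C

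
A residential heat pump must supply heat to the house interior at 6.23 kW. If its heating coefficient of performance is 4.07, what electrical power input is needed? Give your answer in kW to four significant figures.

Ẇ = Q̇_H/COP_HP = 6.230/4.07 = 1.531 kW.

1.531 kW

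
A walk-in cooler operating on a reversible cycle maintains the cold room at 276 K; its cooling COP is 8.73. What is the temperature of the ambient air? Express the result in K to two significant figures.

COP_R = T_C/(T_H − T_C) gives T_H − T_C = T_C/COP.
With T_C = 276.00 K, T_H = 276.00 × (1 + 1/8.73) = 307.62 K.

310 K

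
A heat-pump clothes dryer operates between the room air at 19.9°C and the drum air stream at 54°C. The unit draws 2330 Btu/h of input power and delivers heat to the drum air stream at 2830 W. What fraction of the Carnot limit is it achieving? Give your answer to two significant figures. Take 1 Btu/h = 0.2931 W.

Converting, Q̇_H = 2830 W = 9655 Btu/h, so COP_actual = Q̇_H/Ẇ = 9655/2330 = 4.144.
In absolute terms T_C = 293.05 K and T_H = 327.15 K, so ΔT = 34.10 K.
COP_Carnot = T_H/ΔT = 327.15/34.10 = 9.594.
η_II = COP_actual/COP_Carnot = 4.144/9.594 = 0.4319.

0.43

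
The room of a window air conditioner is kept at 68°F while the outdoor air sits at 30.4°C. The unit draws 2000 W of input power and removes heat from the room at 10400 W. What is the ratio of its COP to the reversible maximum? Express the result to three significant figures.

0.184

COP_actual = Q̇_C/Ẇ = 10400/2000 = 5.200.
In absolute terms T_C = 293.15 K and T_H = 303.55 K, so ΔT = 10.40 K.
COP_Carnot = T_C/ΔT = 293.15/10.40 = 28.19.
η_II = COP_actual/COP_Carnot = 5.200/28.19 = 0.1845.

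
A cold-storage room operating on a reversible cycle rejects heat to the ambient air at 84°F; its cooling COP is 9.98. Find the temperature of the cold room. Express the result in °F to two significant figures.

34 °F

For a Carnot refrigerator COP_R = T_C/(T_H − T_C), so T_C = COP·T_H/(1 + COP).
With T_H = 302.04 K, T_C = 9.98 × 302.04/10.98 = 274.53 K.
Converting, 274.53 K = 34.49°F.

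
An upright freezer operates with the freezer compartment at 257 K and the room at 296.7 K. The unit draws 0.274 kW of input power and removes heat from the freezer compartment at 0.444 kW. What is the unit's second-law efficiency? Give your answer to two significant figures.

COP_actual = Q̇_C/Ẇ = 0.4440/0.2740 = 1.620.
The reservoir spacing is ΔT = 296.7 − 257 = 39.70 K.
COP_Carnot = T_C/ΔT = 257.00/39.70 = 6.474.
η_II = COP_actual/COP_Carnot = 1.620/6.474 = 0.2503.

0.25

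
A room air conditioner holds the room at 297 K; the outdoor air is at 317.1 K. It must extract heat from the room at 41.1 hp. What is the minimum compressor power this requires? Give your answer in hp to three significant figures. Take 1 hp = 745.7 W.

2.78 hp

The reservoir spacing is ΔT = 317.1 − 297 = 20.10 K.
COP_Carnot = T_C/ΔT = 297.00/20.10 = 14.78.
Ẇ_min = Q̇/COP_Carnot = 41.10/14.78 = 2.782 hp.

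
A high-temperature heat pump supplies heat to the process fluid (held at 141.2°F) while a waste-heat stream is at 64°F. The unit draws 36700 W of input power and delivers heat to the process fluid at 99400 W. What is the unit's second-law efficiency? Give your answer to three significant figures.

COP_actual = Q̇_H/Ẇ = 99400/36700 = 2.708.
In absolute terms T_C = 290.93 K and T_H = 333.82 K, so ΔT = 42.89 K.
COP_Carnot = T_H/ΔT = 333.82/42.89 = 7.783.
η_II = COP_actual/COP_Carnot = 2.708/7.783 = 0.3480.

0.348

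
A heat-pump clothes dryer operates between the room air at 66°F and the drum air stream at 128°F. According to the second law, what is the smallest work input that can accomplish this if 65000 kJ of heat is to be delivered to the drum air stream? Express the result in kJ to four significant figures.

6858 kJ

In absolute terms T_C = 292.04 K and T_H = 326.48 K, so ΔT = 34.44 K.
The reversible limit is COP_HP = T_H/ΔT = 9.479, so W_min = Q_H/COP = Q_H·ΔT/T_H.
W_min = 65000 × 34.44/326.48 = 6858 kJ.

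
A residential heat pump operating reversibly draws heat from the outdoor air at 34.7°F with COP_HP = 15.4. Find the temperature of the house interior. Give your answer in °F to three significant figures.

COP_HP = T_H/(T_H − T_C) rearranges to T_H = COP·T_C/(COP − 1).
With T_C = 274.65 K, T_H = 15.4 × 274.65/14.40 = 293.72 K.
Converting, 293.72 K = 69.03°F.

69.0 °F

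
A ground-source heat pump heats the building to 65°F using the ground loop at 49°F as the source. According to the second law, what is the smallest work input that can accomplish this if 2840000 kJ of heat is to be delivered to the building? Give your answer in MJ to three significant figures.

86.6 MJ

In absolute terms T_C = 282.59 K and T_H = 291.48 K, so ΔT = 8.889 K.
The reversible limit is COP_HP = T_H/ΔT = 32.79, so W_min = Q_H/COP = Q_H·ΔT/T_H.
W_min = 2840000 × 8.889/291.48 = 86610 kJ = 86.61 MJ.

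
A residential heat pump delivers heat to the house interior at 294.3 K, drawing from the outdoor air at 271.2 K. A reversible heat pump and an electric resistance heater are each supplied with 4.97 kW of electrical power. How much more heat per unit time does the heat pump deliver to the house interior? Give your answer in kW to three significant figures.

58.3 kW

The reservoir spacing is ΔT = 294.3 − 271.2 = 23.10 K.
COP_Carnot = T_H/ΔT = 294.30/23.10 = 12.74.
The heat pump delivers Q̇_H = COP × Ẇ = 63.32 kW; the resistance heater delivers Ẇ = 4.970 kW.
Extra = (COP − 1)·Ẇ = 58.35 kW.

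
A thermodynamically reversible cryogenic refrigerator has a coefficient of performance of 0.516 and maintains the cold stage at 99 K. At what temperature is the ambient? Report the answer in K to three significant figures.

291 K

COP_R = T_C/(T_H − T_C) gives T_H − T_C = T_C/COP.
With T_C = 99.00 K, T_H = 99.00 × (1 + 1/0.516) = 290.86 K.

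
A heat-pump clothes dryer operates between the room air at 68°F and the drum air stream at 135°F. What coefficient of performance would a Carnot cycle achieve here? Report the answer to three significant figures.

In absolute terms T_C = 293.15 K and T_H = 330.37 K, so ΔT = 37.22 K.
For a reversible cycle, COP_Carnot = T_H/ΔT = 330.37/37.22 = 8.876.

8.88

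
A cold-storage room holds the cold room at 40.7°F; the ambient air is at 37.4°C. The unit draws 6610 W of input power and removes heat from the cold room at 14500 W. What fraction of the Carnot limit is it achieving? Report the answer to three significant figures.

COP_actual = Q̇_C/Ẇ = 14500/6610 = 2.194.
In absolute terms T_C = 277.98 K and T_H = 310.55 K, so ΔT = 32.57 K.
COP_Carnot = T_C/ΔT = 277.98/32.57 = 8.536.
η_II = COP_actual/COP_Carnot = 2.194/8.536 = 0.2570.

0.257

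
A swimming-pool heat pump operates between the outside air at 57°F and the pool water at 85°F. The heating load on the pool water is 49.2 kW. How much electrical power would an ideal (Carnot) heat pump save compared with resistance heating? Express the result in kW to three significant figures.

46.7 kW

In absolute terms T_C = 287.04 K and T_H = 302.59 K, so ΔT = 15.56 K.
COP_Carnot = T_H/ΔT = 302.59/15.56 = 19.45.
Resistance heating needs Ẇ_res = Q̇_H = 49.20 kW; the reversible heat pump needs only Ẇ_hp = Q̇_H/COP = 2.529 kW.
Saving = 49.20 − 2.529 = 46.67 kW.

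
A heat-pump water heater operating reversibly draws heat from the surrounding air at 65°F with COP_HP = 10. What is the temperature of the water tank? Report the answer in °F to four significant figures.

123.3 °F

COP_HP = T_H/(T_H − T_C) rearranges to T_H = COP·T_C/(COP − 1).
With T_C = 291.48 K, T_H = 10 × 291.48/9.000 = 323.87 K.
Converting, 323.87 K = 123.30°F.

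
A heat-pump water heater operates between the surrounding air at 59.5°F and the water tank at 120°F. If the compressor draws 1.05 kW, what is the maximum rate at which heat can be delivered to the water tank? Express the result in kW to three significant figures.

In absolute terms T_C = 288.43 K and T_H = 322.04 K, so ΔT = 33.61 K.
COP_Carnot = T_H/ΔT = 322.04/33.61 = 9.581.
Q̇_max = COP_Carnot × Ẇ = 9.581 × 1.050 kW = 10.06 kW.

10.1 kW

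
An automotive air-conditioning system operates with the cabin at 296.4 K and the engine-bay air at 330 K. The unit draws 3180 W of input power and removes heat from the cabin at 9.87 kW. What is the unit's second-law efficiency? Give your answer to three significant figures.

Converting, Q̇_C = 9.870 kW = 9870 W, so COP_actual = Q̇_C/Ẇ = 9870/3180 = 3.104.
The reservoir spacing is ΔT = 330 − 296.4 = 33.60 K.
COP_Carnot = T_C/ΔT = 296.40/33.60 = 8.821.
η_II = COP_actual/COP_Carnot = 3.104/8.821 = 0.3518.

0.352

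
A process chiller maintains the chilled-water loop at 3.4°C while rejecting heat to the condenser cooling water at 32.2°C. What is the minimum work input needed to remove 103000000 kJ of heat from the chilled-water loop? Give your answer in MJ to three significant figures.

In absolute terms T_C = 276.55 K and T_H = 305.35 K, so ΔT = 28.80 K.
The reversible limit is COP_R = T_C/ΔT = 9.602, so W_min = Q_C/COP = Q_C·ΔT/T_C.
W_min = 103000000 × 28.80/276.55 = 10730000 kJ = 10730 MJ.

10700 MJ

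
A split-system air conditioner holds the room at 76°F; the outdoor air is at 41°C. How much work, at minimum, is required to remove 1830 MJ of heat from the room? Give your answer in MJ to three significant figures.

102 MJ

In absolute terms T_C = 297.59 K and T_H = 314.15 K, so ΔT = 16.56 K.
The reversible limit is COP_R = T_C/ΔT = 17.98, so W_min = Q_C/COP = Q_C·ΔT/T_C.
W_min = 1830 × 16.56/297.59 = 101.8 MJ.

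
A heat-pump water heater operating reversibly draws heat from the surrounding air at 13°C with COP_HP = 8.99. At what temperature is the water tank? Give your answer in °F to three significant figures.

COP_HP = T_H/(T_H − T_C) rearranges to T_H = COP·T_C/(COP − 1).
With T_C = 286.15 K, T_H = 8.99 × 286.15/7.990 = 321.96 K.
Converting, 321.96 K = 119.86°F.

120 °F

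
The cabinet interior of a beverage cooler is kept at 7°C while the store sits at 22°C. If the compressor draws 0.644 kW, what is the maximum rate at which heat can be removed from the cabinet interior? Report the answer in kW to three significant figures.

12.0 kW

In absolute terms T_C = 280.15 K and T_H = 295.15 K, so ΔT = 15.00 K.
COP_Carnot = T_C/ΔT = 280.15/15.00 = 18.68.
Q̇_max = COP_Carnot × Ẇ = 18.68 × 0.6440 kW = 12.03 kW.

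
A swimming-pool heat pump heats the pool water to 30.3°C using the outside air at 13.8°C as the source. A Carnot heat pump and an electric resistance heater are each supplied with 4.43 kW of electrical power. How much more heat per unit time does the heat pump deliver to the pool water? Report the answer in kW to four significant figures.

In absolute terms T_C = 286.95 K and T_H = 303.45 K, so ΔT = 16.50 K.
COP_Carnot = T_H/ΔT = 303.45/16.50 = 18.39.
The heat pump delivers Q̇_H = COP × Ẇ = 81.47 kW; the resistance heater delivers Ẇ = 4.430 kW.
Extra = (COP − 1)·Ẇ = 77.04 kW.

77.04 kW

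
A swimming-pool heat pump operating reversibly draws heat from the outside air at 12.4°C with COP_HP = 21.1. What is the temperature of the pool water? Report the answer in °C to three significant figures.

COP_HP = T_H/(T_H − T_C) rearranges to T_H = COP·T_C/(COP − 1).
With T_C = 285.55 K, T_H = 21.1 × 285.55/20.10 = 299.76 K.
Converting, 299.76 K = 26.61°C.

26.6 °C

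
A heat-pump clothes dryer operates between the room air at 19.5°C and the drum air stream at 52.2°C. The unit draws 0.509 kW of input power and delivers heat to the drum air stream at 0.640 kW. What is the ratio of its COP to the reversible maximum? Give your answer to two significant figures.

COP_actual = Q̇_H/Ẇ = 0.6400/0.5090 = 1.257.
In absolute terms T_C = 292.65 K and T_H = 325.35 K, so ΔT = 32.70 K.
COP_Carnot = T_H/ΔT = 325.35/32.70 = 9.950.
η_II = COP_actual/COP_Carnot = 1.257/9.950 = 0.1264.

0.13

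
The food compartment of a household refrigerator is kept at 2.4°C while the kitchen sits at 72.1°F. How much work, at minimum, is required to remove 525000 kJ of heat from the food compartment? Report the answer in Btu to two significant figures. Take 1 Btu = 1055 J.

In absolute terms T_C = 275.55 K and T_H = 295.43 K, so ΔT = 19.88 K.
The reversible limit is COP_R = T_C/ΔT = 13.86, so W_min = Q_C/COP = Q_C·ΔT/T_C.
W_min = 525000 × 19.88/275.55 = 37870 kJ = 35900 Btu.

36000 Btu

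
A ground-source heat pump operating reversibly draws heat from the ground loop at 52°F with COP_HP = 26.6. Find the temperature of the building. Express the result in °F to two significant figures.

72 °F

COP_HP = T_H/(T_H − T_C) rearranges to T_H = COP·T_C/(COP − 1).
With T_C = 284.26 K, T_H = 26.6 × 284.26/25.60 = 295.37 K.
Converting, 295.37 K = 71.99°F.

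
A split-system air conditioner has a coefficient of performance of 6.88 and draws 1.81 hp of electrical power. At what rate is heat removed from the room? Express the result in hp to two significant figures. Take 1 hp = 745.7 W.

Q̇_C = COP × Ẇ = 6.88 × 1.810 = 12.45 hp.

12 hp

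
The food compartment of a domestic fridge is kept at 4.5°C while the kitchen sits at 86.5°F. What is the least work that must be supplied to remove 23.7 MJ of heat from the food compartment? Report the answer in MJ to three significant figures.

In absolute terms T_C = 277.65 K and T_H = 303.43 K, so ΔT = 25.78 K.
The reversible limit is COP_R = T_C/ΔT = 10.77, so W_min = Q_C/COP = Q_C·ΔT/T_C.
W_min = 23.70 × 25.78/277.65 = 2.200 MJ.

2.20 MJ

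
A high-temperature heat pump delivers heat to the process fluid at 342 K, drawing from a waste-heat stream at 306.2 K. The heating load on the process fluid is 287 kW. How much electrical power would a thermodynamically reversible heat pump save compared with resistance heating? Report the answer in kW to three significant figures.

257 kW

The reservoir spacing is ΔT = 342 − 306.2 = 35.80 K.
COP_Carnot = T_H/ΔT = 342.00/35.80 = 9.553.
Resistance heating needs Ẇ_res = Q̇_H = 287.0 kW; the reversible heat pump needs only Ẇ_hp = Q̇_H/COP = 30.04 kW.
Saving = 287.0 − 30.04 = 257.0 kW.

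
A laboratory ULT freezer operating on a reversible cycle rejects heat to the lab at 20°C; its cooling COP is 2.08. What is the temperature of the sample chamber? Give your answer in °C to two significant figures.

For a Carnot refrigerator COP_R = T_C/(T_H − T_C), so T_C = COP·T_H/(1 + COP).
With T_H = 293.15 K, T_C = 2.08 × 293.15/3.080 = 197.97 K.
Converting, 197.97 K = -75.18°C.

-75 °C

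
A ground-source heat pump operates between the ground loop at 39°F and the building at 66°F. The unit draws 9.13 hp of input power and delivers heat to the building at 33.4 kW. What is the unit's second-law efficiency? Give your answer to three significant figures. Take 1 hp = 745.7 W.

0.252

Converting, Q̇_H = 33.40 kW = 44.79 hp, so COP_actual = Q̇_H/Ẇ = 44.79/9.130 = 4.906.
In absolute terms T_C = 277.04 K and T_H = 292.04 K, so ΔT = 15.00 K.
COP_Carnot = T_H/ΔT = 292.04/15.00 = 19.47.
η_II = COP_actual/COP_Carnot = 4.906/19.47 = 0.2520.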